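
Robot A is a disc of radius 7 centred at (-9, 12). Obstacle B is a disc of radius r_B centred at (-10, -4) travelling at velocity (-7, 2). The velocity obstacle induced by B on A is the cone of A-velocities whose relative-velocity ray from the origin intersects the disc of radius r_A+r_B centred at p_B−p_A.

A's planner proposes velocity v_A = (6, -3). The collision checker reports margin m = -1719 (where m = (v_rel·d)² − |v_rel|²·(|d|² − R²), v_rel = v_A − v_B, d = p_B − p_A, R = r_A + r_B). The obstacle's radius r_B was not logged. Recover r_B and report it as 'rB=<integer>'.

m = -1719
d = (-1, -16);  v_rel = (13, -5),  |v_rel|² = 194
v_rel×d = (13)·(-16) − (-5)·(-1) = -213
since m = R²·194 − (-213)²:  R² = (45369 + -1719) / 194 = 225
R = √225 = 15  ⇒  r_B = 15 − 7 = 8

rB=8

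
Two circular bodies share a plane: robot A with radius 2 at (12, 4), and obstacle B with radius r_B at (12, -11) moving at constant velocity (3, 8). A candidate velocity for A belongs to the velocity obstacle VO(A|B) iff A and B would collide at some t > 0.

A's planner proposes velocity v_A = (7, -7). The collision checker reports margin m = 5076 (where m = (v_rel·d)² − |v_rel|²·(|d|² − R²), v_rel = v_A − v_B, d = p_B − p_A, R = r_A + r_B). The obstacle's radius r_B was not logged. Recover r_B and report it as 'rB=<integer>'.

m = 5076
d = (0, -15);  v_rel = (4, -15),  |v_rel|² = 241
v_rel×d = (4)·(-15) − (-15)·(0) = -60
since m = R²·241 − (-60)²:  R² = (3600 + 5076) / 241 = 36
R = √36 = 6  ⇒  r_B = 6 − 2 = 4

rB=4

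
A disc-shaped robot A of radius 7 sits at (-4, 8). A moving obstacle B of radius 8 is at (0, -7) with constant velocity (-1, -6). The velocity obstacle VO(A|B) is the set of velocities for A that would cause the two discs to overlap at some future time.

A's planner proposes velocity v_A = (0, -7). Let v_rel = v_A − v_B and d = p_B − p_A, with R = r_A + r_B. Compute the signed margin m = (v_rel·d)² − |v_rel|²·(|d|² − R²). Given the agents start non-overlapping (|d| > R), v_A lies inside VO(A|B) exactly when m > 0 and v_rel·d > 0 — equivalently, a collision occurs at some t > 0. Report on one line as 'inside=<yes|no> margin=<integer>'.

d = (4, -15),  |d|² = 241;  R = 7+8 = 15,  c = 241−15² = 16
v_rel = (1, -1),  |v_rel|² = 2;  v_rel·d = (1)·(4) + (-1)·(-15) = 19
2·t² − 38·t + 16 = 0  ⇒  m = 19² − 2·16 = 329
m = 329 > 0,  v_rel·d = 19 > 0  ⇒  inside

inside=yes margin=329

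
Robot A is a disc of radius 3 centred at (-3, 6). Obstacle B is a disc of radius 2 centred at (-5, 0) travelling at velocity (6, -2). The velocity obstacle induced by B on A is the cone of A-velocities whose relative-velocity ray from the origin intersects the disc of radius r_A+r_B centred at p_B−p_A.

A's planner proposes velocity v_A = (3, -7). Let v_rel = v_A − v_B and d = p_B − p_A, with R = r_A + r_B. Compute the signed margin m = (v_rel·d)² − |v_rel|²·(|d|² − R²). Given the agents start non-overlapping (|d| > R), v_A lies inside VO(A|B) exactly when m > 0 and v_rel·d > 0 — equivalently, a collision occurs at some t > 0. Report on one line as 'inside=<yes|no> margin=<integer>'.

d = (-2, -6),  |d|² = 40;  R = 3+2 = 5,  c = 40−5² = 15
v_rel = (-3, -5),  |v_rel|² = 34;  v_rel·d = (-3)·(-2) + (-5)·(-6) = 36
34·t² − 72·t + 15 = 0  ⇒  m = 36² − 34·15 = 786
m = 786 > 0,  v_rel·d = 36 > 0  ⇒  inside

inside=yes margin=786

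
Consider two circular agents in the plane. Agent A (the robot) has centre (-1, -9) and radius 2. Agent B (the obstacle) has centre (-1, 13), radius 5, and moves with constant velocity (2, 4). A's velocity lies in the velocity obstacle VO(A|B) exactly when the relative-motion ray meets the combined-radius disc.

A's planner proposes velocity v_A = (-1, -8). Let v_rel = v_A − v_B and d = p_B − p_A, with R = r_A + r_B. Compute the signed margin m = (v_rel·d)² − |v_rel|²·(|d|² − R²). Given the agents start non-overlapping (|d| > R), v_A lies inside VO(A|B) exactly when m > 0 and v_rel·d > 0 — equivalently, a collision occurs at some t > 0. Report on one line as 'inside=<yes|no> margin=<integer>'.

d = (0, 22),  |d|² = 484;  R = 2+5 = 7,  c = 484−7² = 435
v_rel = (-3, -12),  |v_rel|² = 153;  v_rel·d = (-3)·(0) + (-12)·(22) = -264
153·t² + 528·t + 435 = 0  ⇒  m = (-264)² − 153·435 = 3141
m = 3141 > 0,  v_rel·d = -264 < 0  ⇒  outside

inside=no margin=3141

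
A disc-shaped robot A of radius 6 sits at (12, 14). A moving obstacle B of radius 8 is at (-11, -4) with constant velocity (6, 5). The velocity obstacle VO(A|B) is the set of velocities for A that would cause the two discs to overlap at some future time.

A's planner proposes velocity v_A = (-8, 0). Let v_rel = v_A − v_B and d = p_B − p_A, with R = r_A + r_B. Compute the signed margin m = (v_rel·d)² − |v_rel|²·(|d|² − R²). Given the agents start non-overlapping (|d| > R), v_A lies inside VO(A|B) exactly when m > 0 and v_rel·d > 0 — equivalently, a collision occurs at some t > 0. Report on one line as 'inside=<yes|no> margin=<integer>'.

d = (-23, -18),  |d|² = 853;  R = 6+8 = 14,  c = 853−14² = 657
v_rel = (-14, -5),  |v_rel|² = 221;  v_rel·d = (-14)·(-23) + (-5)·(-18) = 412
221·t² − 824·t + 657 = 0  ⇒  m = 412² − 221·657 = 24547
m = 24547 > 0,  v_rel·d = 412 > 0  ⇒  inside

inside=yes margin=24547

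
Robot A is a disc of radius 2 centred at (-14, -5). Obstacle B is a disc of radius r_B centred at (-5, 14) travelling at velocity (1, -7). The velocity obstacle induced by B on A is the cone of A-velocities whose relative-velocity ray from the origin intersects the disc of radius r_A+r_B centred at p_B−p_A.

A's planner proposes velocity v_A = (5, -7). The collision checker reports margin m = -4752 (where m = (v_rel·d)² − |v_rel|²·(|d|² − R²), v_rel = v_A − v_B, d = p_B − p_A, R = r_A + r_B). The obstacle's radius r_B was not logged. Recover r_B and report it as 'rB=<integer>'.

m = -4752
d = (9, 19);  v_rel = (4, 0),  |v_rel|² = 16
v_rel×d = (4)·(19) − (0)·(9) = 76
since m = R²·16 − 76²:  R² = (5776 + -4752) / 16 = 64
R = √64 = 8  ⇒  r_B = 8 − 2 = 6

rB=6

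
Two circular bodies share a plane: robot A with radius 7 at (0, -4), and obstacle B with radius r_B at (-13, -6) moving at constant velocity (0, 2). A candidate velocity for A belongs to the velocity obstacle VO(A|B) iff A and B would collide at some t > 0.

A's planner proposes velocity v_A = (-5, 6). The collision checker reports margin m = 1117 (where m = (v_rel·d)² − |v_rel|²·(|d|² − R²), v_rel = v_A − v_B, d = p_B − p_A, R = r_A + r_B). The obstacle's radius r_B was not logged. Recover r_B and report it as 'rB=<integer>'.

m = 1117
d = (-13, -2);  v_rel = (-5, 4),  |v_rel|² = 41
v_rel×d = (-5)·(-2) − (4)·(-13) = 62
since m = R²·41 − 62²:  R² = (3844 + 1117) / 41 = 121
R = √121 = 11  ⇒  r_B = 11 − 7 = 4

rB=4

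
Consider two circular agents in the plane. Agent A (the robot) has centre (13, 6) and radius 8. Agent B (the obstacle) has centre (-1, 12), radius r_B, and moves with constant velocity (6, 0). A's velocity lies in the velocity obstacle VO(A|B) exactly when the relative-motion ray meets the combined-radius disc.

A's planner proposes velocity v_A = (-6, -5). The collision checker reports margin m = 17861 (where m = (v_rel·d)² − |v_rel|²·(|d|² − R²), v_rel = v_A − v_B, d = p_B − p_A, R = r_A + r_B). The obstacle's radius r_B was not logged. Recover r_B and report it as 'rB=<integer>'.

m = 17861
d = (-14, 6);  v_rel = (-12, -5),  |v_rel|² = 169
v_rel×d = (-12)·(6) − (-5)·(-14) = -142
since m = R²·169 − (-142)²:  R² = (20164 + 17861) / 169 = 225
R = √225 = 15  ⇒  r_B = 15 − 8 = 7

rB=7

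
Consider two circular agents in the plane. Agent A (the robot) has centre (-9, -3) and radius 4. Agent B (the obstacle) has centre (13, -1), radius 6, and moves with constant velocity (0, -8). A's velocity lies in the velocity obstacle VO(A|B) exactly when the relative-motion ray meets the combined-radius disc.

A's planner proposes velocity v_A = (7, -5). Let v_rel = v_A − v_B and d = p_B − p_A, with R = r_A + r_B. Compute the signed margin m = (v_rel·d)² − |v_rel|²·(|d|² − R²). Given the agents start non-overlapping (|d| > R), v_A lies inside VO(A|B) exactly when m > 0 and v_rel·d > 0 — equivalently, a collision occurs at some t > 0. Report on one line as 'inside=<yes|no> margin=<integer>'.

d = (22, 2),  |d|² = 488;  R = 4+6 = 10,  c = 488−10² = 388
v_rel = (7, 3),  |v_rel|² = 58;  v_rel·d = (7)·(22) + (3)·(2) = 160
58·t² − 320·t + 388 = 0  ⇒  m = 160² − 58·388 = 3096
m = 3096 > 0,  v_rel·d = 160 > 0  ⇒  inside

inside=yes margin=3096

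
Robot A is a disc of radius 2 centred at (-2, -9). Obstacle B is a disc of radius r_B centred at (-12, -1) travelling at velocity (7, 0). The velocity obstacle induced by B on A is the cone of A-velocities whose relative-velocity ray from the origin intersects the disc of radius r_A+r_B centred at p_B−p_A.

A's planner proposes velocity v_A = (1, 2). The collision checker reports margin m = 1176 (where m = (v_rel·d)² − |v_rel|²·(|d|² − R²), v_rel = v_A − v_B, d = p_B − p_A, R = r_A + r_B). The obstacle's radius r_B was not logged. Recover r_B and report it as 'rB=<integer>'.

m = 1176
d = (-10, 8);  v_rel = (-6, 2),  |v_rel|² = 40
v_rel×d = (-6)·(8) − (2)·(-10) = -28
since m = R²·40 − (-28)²:  R² = (784 + 1176) / 40 = 49
R = √49 = 7  ⇒  r_B = 7 − 2 = 5

rB=5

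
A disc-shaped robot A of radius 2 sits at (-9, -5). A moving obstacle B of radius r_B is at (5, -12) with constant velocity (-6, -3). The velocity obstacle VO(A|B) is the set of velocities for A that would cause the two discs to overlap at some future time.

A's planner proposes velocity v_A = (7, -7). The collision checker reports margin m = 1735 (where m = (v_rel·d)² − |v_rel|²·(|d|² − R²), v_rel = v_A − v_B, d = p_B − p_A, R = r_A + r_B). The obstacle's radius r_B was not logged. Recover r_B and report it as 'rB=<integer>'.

m = 1735
d = (14, -7);  v_rel = (13, -4),  |v_rel|² = 185
v_rel×d = (13)·(-7) − (-4)·(14) = -35
since m = R²·185 − (-35)²:  R² = (1225 + 1735) / 185 = 16
R = √16 = 4  ⇒  r_B = 4 − 2 = 2

rB=2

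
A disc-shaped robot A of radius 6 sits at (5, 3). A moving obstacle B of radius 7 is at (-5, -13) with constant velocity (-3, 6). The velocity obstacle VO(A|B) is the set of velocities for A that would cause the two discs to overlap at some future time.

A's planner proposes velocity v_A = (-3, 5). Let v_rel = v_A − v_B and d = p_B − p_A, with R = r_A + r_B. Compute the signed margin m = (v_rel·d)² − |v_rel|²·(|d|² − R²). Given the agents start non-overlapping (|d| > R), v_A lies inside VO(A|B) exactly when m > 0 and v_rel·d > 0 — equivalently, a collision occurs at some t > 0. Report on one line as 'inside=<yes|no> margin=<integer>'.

d = (-10, -16),  |d|² = 356;  R = 6+7 = 13,  c = 356−13² = 187
v_rel = (0, -1),  |v_rel|² = 1;  v_rel·d = (0)·(-10) + (-1)·(-16) = 16
1·t² − 32·t + 187 = 0  ⇒  m = 16² − 1·187 = 69
m = 69 > 0,  v_rel·d = 16 > 0  ⇒  inside

inside=yes margin=69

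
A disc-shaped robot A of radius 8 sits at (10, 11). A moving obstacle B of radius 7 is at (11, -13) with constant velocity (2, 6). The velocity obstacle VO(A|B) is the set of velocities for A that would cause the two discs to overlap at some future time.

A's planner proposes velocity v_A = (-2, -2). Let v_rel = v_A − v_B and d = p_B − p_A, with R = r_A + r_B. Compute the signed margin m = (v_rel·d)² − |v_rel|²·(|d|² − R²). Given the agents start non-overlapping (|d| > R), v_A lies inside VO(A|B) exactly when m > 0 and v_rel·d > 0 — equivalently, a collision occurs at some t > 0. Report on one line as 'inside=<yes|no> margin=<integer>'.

d = (1, -24),  |d|² = 577;  R = 8+7 = 15,  c = 577−15² = 352
v_rel = (-4, -8),  |v_rel|² = 80;  v_rel·d = (-4)·(1) + (-8)·(-24) = 188
80·t² − 376·t + 352 = 0  ⇒  m = 188² − 80·352 = 7184
m = 7184 > 0,  v_rel·d = 188 > 0  ⇒  inside

inside=yes margin=7184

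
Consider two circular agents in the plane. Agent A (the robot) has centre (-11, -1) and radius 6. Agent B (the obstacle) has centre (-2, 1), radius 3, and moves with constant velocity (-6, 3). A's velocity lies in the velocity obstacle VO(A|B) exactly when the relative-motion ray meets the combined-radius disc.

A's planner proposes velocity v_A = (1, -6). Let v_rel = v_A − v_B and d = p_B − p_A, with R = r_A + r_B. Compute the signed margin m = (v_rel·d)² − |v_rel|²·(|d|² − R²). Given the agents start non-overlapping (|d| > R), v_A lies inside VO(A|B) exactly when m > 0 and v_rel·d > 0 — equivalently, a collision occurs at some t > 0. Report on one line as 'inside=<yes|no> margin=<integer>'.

d = (9, 2),  |d|² = 85;  R = 6+3 = 9,  c = 85−9² = 4
v_rel = (7, -9),  |v_rel|² = 130;  v_rel·d = (7)·(9) + (-9)·(2) = 45
130·t² − 90·t + 4 = 0  ⇒  m = 45² − 130·4 = 1505
m = 1505 > 0,  v_rel·d = 45 > 0  ⇒  inside

inside=yes margin=1505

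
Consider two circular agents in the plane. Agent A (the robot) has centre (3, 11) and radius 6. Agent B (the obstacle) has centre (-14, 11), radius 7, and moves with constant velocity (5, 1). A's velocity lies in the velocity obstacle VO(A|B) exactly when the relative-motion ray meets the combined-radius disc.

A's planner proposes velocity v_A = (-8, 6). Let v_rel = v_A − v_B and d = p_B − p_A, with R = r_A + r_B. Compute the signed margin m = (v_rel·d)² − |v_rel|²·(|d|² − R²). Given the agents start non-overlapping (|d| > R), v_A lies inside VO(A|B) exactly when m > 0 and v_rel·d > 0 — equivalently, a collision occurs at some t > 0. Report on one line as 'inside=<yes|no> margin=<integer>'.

d = (-17, 0),  |d|² = 289;  R = 6+7 = 13,  c = 289−13² = 120
v_rel = (-13, 5),  |v_rel|² = 194;  v_rel·d = (-13)·(-17) + (5)·(0) = 221
194·t² − 442·t + 120 = 0  ⇒  m = 221² − 194·120 = 25561
m = 25561 > 0,  v_rel·d = 221 > 0  ⇒  inside

inside=yes margin=25561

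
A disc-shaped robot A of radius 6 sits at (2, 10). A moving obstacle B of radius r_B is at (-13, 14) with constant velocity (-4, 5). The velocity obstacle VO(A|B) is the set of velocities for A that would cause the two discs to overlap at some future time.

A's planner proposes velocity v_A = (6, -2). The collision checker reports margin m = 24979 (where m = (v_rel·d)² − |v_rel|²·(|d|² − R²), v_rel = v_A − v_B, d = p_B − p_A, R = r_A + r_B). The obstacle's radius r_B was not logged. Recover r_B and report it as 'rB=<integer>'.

m = 24979
d = (-15, 4);  v_rel = (10, -7),  |v_rel|² = 149
v_rel×d = (10)·(4) − (-7)·(-15) = -65
since m = R²·149 − (-65)²:  R² = (4225 + 24979) / 149 = 196
R = √196 = 14  ⇒  r_B = 14 − 6 = 8

rB=8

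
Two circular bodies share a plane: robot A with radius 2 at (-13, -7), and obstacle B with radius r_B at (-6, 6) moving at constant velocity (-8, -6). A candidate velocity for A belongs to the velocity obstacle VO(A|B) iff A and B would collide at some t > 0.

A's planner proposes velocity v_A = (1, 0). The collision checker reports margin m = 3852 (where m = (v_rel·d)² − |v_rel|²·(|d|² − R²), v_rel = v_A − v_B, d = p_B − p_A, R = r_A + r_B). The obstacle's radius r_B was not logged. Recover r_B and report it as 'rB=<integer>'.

m = 3852
d = (7, 13);  v_rel = (9, 6),  |v_rel|² = 117
v_rel×d = (9)·(13) − (6)·(7) = 75
since m = R²·117 − 75²:  R² = (5625 + 3852) / 117 = 81
R = √81 = 9  ⇒  r_B = 9 − 2 = 7

rB=7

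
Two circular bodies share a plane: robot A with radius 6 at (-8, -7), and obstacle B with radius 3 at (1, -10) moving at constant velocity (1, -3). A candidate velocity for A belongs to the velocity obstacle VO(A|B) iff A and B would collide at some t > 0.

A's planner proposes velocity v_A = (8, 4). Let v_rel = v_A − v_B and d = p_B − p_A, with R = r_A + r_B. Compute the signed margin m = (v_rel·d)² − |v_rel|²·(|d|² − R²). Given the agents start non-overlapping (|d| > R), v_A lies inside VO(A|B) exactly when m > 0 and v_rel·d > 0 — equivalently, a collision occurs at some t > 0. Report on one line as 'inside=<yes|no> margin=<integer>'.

d = (9, -3),  |d|² = 90;  R = 6+3 = 9,  c = 90−9² = 9
v_rel = (7, 7),  |v_rel|² = 98;  v_rel·d = (7)·(9) + (7)·(-3) = 42
98·t² − 84·t + 9 = 0  ⇒  m = 42² − 98·9 = 882
m = 882 > 0,  v_rel·d = 42 > 0  ⇒  inside

inside=yes margin=882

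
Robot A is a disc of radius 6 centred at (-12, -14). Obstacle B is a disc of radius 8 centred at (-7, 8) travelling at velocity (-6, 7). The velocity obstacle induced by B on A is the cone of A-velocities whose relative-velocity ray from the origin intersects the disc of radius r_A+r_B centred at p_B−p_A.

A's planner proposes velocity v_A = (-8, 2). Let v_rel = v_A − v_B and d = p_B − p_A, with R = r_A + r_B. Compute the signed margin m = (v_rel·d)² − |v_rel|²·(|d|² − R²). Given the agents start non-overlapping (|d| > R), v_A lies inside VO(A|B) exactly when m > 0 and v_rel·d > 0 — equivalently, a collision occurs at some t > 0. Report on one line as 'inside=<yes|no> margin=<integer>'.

d = (5, 22),  |d|² = 509;  R = 6+8 = 14,  c = 509−14² = 313
v_rel = (-2, -5),  |v_rel|² = 29;  v_rel·d = (-2)·(5) + (-5)·(22) = -120
29·t² + 240·t + 313 = 0  ⇒  m = (-120)² − 29·313 = 5323
m = 5323 > 0,  v_rel·d = -120 < 0  ⇒  outside

inside=no margin=5323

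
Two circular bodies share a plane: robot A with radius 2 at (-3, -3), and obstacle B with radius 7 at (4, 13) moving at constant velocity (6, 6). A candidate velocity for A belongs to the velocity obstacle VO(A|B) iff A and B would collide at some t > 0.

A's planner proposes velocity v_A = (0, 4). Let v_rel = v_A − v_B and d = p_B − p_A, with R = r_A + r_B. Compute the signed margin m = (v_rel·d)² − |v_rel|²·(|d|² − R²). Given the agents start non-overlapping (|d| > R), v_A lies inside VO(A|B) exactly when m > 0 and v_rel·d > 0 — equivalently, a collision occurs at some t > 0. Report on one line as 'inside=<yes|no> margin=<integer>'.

d = (7, 16),  |d|² = 305;  R = 2+7 = 9,  c = 305−9² = 224
v_rel = (-6, -2),  |v_rel|² = 40;  v_rel·d = (-6)·(7) + (-2)·(16) = -74
40·t² + 148·t + 224 = 0  ⇒  m = (-74)² − 40·224 = -3484
m = -3484 < 0,  v_rel·d = -74 < 0  ⇒  outside

inside=no margin=-3484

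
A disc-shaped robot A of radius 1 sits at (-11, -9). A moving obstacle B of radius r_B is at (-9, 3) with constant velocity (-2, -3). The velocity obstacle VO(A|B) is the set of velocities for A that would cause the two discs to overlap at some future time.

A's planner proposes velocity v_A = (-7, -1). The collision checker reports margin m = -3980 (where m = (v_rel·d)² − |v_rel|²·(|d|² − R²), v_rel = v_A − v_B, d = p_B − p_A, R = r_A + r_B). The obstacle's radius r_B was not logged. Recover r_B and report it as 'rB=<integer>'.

m = -3980
d = (2, 12);  v_rel = (-5, 2),  |v_rel|² = 29
v_rel×d = (-5)·(12) − (2)·(2) = -64
since m = R²·29 − (-64)²:  R² = (4096 + -3980) / 29 = 4
R = √4 = 2  ⇒  r_B = 2 − 1 = 1

rB=1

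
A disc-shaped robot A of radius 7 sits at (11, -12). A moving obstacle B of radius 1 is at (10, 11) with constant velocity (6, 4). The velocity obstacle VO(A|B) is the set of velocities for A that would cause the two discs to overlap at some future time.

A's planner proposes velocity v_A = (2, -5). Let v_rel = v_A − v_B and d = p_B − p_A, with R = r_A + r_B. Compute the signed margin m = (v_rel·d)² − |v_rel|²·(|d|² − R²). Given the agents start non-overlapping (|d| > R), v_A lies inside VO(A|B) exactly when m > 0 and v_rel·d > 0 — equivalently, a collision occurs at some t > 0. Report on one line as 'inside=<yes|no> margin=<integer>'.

d = (-1, 23),  |d|² = 530;  R = 7+1 = 8,  c = 530−8² = 466
v_rel = (-4, -9),  |v_rel|² = 97;  v_rel·d = (-4)·(-1) + (-9)·(23) = -203
97·t² + 406·t + 466 = 0  ⇒  m = (-203)² − 97·466 = -3993
m = -3993 < 0,  v_rel·d = -203 < 0  ⇒  outside

inside=no margin=-3993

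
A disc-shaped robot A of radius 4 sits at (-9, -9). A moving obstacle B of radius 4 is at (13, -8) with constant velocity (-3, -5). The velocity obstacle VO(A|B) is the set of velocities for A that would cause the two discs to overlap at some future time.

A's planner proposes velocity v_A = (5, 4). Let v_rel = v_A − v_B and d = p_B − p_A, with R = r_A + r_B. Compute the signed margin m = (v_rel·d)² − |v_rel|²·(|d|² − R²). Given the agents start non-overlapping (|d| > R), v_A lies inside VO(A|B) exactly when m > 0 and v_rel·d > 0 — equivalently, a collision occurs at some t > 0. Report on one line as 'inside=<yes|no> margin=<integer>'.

d = (22, 1),  |d|² = 485;  R = 4+4 = 8,  c = 485−8² = 421
v_rel = (8, 9),  |v_rel|² = 145;  v_rel·d = (8)·(22) + (9)·(1) = 185
145·t² − 370·t + 421 = 0  ⇒  m = 185² − 145·421 = -26820
m = -26820 < 0,  v_rel·d = 185 > 0  ⇒  outside

inside=no margin=-26820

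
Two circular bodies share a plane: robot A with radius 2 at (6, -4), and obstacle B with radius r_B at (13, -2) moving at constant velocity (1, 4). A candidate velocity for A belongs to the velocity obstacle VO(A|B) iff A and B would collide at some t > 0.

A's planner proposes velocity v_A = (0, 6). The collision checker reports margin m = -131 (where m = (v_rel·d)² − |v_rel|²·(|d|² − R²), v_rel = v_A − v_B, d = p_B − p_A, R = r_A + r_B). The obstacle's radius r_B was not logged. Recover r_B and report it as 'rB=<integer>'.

m = -131
d = (7, 2);  v_rel = (-1, 2),  |v_rel|² = 5
v_rel×d = (-1)·(2) − (2)·(7) = -16
since m = R²·5 − (-16)²:  R² = (256 + -131) / 5 = 25
R = √25 = 5  ⇒  r_B = 5 − 2 = 3

rB=3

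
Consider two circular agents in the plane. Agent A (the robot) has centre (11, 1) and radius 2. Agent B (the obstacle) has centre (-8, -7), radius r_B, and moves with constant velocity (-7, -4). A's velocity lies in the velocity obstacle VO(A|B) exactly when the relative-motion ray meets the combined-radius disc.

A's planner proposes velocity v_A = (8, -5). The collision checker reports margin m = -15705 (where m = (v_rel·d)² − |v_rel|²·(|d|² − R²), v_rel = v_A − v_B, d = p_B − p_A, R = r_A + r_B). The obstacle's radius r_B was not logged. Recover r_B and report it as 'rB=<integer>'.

m = -15705
d = (-19, -8);  v_rel = (15, -1),  |v_rel|² = 226
v_rel×d = (15)·(-8) − (-1)·(-19) = -139
since m = R²·226 − (-139)²:  R² = (19321 + -15705) / 226 = 16
R = √16 = 4  ⇒  r_B = 4 − 2 = 2

rB=2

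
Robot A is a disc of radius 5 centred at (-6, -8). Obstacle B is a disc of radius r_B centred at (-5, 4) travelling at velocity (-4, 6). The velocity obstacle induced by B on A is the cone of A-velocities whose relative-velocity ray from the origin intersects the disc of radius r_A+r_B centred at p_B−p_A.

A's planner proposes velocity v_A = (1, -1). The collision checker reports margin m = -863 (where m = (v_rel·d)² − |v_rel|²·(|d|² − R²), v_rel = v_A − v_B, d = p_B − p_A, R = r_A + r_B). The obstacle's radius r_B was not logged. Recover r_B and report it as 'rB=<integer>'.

m = -863
d = (1, 12);  v_rel = (5, -7),  |v_rel|² = 74
v_rel×d = (5)·(12) − (-7)·(1) = 67
since m = R²·74 − 67²:  R² = (4489 + -863) / 74 = 49
R = √49 = 7  ⇒  r_B = 7 − 5 = 2

rB=2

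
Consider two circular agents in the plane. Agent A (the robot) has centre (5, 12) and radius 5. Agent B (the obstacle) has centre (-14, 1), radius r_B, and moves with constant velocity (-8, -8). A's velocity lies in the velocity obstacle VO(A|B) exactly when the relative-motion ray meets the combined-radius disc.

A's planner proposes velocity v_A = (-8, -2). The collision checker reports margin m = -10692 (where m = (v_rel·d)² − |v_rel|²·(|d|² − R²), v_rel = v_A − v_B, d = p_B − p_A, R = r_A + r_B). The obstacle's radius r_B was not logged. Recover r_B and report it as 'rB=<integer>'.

m = -10692
d = (-19, -11);  v_rel = (0, 6),  |v_rel|² = 36
v_rel×d = (0)·(-11) − (6)·(-19) = 114
since m = R²·36 − 114²:  R² = (12996 + -10692) / 36 = 64
R = √64 = 8  ⇒  r_B = 8 − 5 = 3

rB=3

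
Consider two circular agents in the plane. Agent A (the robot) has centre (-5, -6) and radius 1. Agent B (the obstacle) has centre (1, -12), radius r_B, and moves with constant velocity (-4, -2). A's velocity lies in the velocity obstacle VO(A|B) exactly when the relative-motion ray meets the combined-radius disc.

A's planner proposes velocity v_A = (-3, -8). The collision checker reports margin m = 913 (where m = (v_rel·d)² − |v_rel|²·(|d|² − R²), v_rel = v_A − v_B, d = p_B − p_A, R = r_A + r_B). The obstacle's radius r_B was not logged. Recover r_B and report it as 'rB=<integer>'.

m = 913
d = (6, -6);  v_rel = (1, -6),  |v_rel|² = 37
v_rel×d = (1)·(-6) − (-6)·(6) = 30
since m = R²·37 − 30²:  R² = (900 + 913) / 37 = 49
R = √49 = 7  ⇒  r_B = 7 − 1 = 6

rB=6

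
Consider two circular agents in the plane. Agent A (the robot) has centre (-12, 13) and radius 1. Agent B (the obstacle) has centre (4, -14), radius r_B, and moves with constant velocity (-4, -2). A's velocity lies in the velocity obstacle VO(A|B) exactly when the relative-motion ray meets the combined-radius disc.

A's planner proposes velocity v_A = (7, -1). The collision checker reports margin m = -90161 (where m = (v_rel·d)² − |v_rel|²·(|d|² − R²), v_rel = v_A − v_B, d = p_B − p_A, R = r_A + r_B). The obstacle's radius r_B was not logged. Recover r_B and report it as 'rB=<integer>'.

m = -90161
d = (16, -27);  v_rel = (11, 1),  |v_rel|² = 122
v_rel×d = (11)·(-27) − (1)·(16) = -313
since m = R²·122 − (-313)²:  R² = (97969 + -90161) / 122 = 64
R = √64 = 8  ⇒  r_B = 8 − 1 = 7

rB=7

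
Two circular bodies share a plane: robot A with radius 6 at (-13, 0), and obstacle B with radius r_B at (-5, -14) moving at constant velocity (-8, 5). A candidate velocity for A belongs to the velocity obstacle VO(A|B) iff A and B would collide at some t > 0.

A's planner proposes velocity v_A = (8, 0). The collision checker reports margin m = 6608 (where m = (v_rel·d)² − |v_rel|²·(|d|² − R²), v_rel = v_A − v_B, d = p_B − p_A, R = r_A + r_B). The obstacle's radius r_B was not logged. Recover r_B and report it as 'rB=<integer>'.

m = 6608
d = (8, -14);  v_rel = (16, -5),  |v_rel|² = 281
v_rel×d = (16)·(-14) − (-5)·(8) = -184
since m = R²·281 − (-184)²:  R² = (33856 + 6608) / 281 = 144
R = √144 = 12  ⇒  r_B = 12 − 6 = 6

rB=6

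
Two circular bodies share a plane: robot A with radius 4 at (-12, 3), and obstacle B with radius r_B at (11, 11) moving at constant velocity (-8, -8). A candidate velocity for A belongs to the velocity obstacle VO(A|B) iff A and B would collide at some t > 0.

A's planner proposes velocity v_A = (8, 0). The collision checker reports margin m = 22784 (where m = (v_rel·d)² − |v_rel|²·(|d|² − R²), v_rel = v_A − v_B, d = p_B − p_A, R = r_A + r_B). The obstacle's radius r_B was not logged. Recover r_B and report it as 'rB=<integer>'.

m = 22784
d = (23, 8);  v_rel = (16, 8),  |v_rel|² = 320
v_rel×d = (16)·(8) − (8)·(23) = -56
since m = R²·320 − (-56)²:  R² = (3136 + 22784) / 320 = 81
R = √81 = 9  ⇒  r_B = 9 − 4 = 5

rB=5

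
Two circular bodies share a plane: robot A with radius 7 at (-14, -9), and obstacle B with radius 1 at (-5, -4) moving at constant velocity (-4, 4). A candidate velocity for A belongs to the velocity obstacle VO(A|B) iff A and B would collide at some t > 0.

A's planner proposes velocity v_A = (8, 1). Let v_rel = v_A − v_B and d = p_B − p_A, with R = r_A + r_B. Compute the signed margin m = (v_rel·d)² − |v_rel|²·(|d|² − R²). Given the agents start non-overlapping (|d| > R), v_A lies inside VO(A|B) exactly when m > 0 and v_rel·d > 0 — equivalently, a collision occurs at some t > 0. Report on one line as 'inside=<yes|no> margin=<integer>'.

d = (9, 5),  |d|² = 106;  R = 7+1 = 8,  c = 106−8² = 42
v_rel = (12, -3),  |v_rel|² = 153;  v_rel·d = (12)·(9) + (-3)·(5) = 93
153·t² − 186·t + 42 = 0  ⇒  m = 93² − 153·42 = 2223
m = 2223 > 0,  v_rel·d = 93 > 0  ⇒  inside

inside=yes margin=2223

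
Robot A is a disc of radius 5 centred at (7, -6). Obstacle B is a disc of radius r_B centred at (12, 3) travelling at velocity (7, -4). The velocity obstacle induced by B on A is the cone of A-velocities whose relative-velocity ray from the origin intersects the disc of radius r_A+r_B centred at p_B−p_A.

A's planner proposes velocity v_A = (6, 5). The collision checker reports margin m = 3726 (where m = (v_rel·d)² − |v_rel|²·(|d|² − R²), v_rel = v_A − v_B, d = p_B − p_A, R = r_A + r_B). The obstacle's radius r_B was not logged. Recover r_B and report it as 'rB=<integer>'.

m = 3726
d = (5, 9);  v_rel = (-1, 9),  |v_rel|² = 82
v_rel×d = (-1)·(9) − (9)·(5) = -54
since m = R²·82 − (-54)²:  R² = (2916 + 3726) / 82 = 81
R = √81 = 9  ⇒  r_B = 9 − 5 = 4

rB=4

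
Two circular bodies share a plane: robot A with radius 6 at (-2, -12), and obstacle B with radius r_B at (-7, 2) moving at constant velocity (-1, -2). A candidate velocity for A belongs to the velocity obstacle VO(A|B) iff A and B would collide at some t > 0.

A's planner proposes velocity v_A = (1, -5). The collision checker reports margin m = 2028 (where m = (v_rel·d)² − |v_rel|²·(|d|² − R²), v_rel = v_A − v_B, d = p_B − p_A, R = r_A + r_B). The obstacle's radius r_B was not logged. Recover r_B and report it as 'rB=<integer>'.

m = 2028
d = (-5, 14);  v_rel = (2, -3),  |v_rel|² = 13
v_rel×d = (2)·(14) − (-3)·(-5) = 13
since m = R²·13 − 13²:  R² = (169 + 2028) / 13 = 169
R = √169 = 13  ⇒  r_B = 13 − 6 = 7

rB=7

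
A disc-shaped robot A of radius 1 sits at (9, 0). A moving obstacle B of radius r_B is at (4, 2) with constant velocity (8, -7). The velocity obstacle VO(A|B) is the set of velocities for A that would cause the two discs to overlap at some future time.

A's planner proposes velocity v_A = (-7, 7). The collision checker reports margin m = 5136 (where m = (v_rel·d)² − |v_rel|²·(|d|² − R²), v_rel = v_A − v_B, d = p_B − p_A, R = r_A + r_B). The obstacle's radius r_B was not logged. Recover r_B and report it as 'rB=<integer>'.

m = 5136
d = (-5, 2);  v_rel = (-15, 14),  |v_rel|² = 421
v_rel×d = (-15)·(2) − (14)·(-5) = 40
since m = R²·421 − 40²:  R² = (1600 + 5136) / 421 = 16
R = √16 = 4  ⇒  r_B = 4 − 1 = 3

rB=3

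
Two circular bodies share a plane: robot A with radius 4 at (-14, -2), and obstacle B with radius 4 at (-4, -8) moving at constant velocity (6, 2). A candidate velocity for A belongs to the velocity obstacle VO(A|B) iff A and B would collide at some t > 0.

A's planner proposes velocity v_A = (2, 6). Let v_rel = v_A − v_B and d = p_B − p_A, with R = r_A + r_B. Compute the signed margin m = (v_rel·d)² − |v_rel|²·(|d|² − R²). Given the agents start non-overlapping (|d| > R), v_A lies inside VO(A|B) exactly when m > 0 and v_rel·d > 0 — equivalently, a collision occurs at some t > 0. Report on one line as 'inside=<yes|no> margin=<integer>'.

d = (10, -6),  |d|² = 136;  R = 4+4 = 8,  c = 136−8² = 72
v_rel = (-4, 4),  |v_rel|² = 32;  v_rel·d = (-4)·(10) + (4)·(-6) = -64
32·t² + 128·t + 72 = 0  ⇒  m = (-64)² − 32·72 = 1792
m = 1792 > 0,  v_rel·d = -64 < 0  ⇒  outside

inside=no margin=1792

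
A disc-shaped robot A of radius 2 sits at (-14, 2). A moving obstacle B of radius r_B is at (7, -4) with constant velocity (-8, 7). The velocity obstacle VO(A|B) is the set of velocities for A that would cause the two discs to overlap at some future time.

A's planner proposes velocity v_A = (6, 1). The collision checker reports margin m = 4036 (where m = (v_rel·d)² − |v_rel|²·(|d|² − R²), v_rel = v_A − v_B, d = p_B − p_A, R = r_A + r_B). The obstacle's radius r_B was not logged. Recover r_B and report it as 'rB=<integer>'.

m = 4036
d = (21, -6);  v_rel = (14, -6),  |v_rel|² = 232
v_rel×d = (14)·(-6) − (-6)·(21) = 42
since m = R²·232 − 42²:  R² = (1764 + 4036) / 232 = 25
R = √25 = 5  ⇒  r_B = 5 − 2 = 3

rB=3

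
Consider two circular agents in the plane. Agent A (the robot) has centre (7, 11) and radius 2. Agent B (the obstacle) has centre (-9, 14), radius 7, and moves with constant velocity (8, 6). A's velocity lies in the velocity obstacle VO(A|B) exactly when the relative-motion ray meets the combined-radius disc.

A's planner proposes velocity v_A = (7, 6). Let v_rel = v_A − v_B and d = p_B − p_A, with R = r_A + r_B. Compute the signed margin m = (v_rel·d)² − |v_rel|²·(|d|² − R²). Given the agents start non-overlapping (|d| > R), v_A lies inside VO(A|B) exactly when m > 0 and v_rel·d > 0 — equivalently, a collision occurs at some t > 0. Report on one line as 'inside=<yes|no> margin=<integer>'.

d = (-16, 3),  |d|² = 265;  R = 2+7 = 9,  c = 265−9² = 184
v_rel = (-1, 0),  |v_rel|² = 1;  v_rel·d = (-1)·(-16) + (0)·(3) = 16
1·t² − 32·t + 184 = 0  ⇒  m = 16² − 1·184 = 72
m = 72 > 0,  v_rel·d = 16 > 0  ⇒  inside

inside=yes margin=72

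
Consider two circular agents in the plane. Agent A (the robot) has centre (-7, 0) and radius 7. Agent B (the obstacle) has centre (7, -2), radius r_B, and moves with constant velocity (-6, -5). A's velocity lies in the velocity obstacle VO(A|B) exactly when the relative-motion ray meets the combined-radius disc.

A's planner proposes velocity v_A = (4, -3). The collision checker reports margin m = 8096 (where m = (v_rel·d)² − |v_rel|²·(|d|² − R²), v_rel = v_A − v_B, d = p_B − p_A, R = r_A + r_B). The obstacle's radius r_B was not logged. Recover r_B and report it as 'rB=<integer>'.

m = 8096
d = (14, -2);  v_rel = (10, 2),  |v_rel|² = 104
v_rel×d = (10)·(-2) − (2)·(14) = -48
since m = R²·104 − (-48)²:  R² = (2304 + 8096) / 104 = 100
R = √100 = 10  ⇒  r_B = 10 − 7 = 3

rB=3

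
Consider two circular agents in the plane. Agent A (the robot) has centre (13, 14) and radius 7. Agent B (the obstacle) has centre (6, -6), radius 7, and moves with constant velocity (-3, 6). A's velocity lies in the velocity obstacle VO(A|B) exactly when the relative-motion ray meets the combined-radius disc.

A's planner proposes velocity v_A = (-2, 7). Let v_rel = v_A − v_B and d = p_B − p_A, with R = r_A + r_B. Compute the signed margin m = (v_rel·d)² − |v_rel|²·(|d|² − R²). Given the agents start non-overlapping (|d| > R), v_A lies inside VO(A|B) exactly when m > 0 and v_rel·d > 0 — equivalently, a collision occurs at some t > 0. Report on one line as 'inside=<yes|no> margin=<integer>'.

d = (-7, -20),  |d|² = 449;  R = 7+7 = 14,  c = 449−14² = 253
v_rel = (1, 1),  |v_rel|² = 2;  v_rel·d = (1)·(-7) + (1)·(-20) = -27
2·t² + 54·t + 253 = 0  ⇒  m = (-27)² − 2·253 = 223
m = 223 > 0,  v_rel·d = -27 < 0  ⇒  outside

inside=no margin=223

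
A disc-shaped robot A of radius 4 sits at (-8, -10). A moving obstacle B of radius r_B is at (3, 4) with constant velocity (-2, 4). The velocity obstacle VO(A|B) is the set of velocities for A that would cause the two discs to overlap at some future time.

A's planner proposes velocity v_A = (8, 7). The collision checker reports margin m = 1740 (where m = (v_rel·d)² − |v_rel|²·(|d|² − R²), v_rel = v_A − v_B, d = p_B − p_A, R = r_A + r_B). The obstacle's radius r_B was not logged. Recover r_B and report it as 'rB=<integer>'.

m = 1740
d = (11, 14);  v_rel = (10, 3),  |v_rel|² = 109
v_rel×d = (10)·(14) − (3)·(11) = 107
since m = R²·109 − 107²:  R² = (11449 + 1740) / 109 = 121
R = √121 = 11  ⇒  r_B = 11 − 4 = 7

rB=7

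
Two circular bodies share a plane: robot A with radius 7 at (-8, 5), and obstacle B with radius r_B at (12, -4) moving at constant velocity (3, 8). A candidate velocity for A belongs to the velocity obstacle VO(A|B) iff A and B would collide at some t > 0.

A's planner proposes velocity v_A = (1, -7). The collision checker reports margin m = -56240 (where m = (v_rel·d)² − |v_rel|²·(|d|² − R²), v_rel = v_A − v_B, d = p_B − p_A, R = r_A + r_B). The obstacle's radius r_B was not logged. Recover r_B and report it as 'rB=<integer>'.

m = -56240
d = (20, -9);  v_rel = (-2, -15),  |v_rel|² = 229
v_rel×d = (-2)·(-9) − (-15)·(20) = 318
since m = R²·229 − 318²:  R² = (101124 + -56240) / 229 = 196
R = √196 = 14  ⇒  r_B = 14 − 7 = 7

rB=7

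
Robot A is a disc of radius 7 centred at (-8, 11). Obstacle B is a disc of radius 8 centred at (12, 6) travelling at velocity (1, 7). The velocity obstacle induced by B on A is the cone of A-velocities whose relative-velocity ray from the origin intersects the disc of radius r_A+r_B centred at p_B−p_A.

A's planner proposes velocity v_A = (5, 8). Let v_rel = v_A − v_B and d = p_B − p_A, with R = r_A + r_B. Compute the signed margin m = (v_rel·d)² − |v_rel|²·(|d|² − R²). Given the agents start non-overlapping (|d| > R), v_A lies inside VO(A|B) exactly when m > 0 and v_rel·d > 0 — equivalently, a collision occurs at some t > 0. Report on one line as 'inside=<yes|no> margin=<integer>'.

d = (20, -5),  |d|² = 425;  R = 7+8 = 15,  c = 425−15² = 200
v_rel = (4, 1),  |v_rel|² = 17;  v_rel·d = (4)·(20) + (1)·(-5) = 75
17·t² − 150·t + 200 = 0  ⇒  m = 75² − 17·200 = 2225
m = 2225 > 0,  v_rel·d = 75 > 0  ⇒  inside

inside=yes margin=2225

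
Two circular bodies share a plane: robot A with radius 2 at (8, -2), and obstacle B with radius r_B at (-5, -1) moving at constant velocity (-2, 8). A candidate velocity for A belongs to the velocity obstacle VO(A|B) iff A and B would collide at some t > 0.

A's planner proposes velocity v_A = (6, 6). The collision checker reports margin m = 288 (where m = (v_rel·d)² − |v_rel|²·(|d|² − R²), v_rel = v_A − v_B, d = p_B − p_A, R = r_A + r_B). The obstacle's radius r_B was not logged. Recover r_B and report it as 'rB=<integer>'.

m = 288
d = (-13, 1);  v_rel = (8, -2),  |v_rel|² = 68
v_rel×d = (8)·(1) − (-2)·(-13) = -18
since m = R²·68 − (-18)²:  R² = (324 + 288) / 68 = 9
R = √9 = 3  ⇒  r_B = 3 − 2 = 1

rB=1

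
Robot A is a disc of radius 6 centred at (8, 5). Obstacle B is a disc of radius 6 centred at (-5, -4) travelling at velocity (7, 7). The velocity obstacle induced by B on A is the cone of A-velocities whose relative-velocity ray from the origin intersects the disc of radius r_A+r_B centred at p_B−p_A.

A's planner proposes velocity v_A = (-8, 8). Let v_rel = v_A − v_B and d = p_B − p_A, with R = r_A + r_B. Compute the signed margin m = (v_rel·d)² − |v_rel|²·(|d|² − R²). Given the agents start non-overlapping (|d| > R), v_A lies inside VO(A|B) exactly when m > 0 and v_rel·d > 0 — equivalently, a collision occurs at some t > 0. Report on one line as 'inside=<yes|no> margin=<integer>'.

d = (-13, -9),  |d|² = 250;  R = 6+6 = 12,  c = 250−12² = 106
v_rel = (-15, 1),  |v_rel|² = 226;  v_rel·d = (-15)·(-13) + (1)·(-9) = 186
226·t² − 372·t + 106 = 0  ⇒  m = 186² − 226·106 = 10640
m = 10640 > 0,  v_rel·d = 186 > 0  ⇒  inside

inside=yes margin=10640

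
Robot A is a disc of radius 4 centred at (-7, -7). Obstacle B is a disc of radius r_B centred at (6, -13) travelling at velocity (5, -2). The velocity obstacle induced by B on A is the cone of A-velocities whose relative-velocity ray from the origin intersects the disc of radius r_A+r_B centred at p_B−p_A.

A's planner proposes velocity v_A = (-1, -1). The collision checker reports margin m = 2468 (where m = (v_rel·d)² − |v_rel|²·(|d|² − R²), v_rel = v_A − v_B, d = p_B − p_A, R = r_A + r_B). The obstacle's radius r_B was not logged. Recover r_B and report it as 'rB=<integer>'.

m = 2468
d = (13, -6);  v_rel = (-6, 1),  |v_rel|² = 37
v_rel×d = (-6)·(-6) − (1)·(13) = 23
since m = R²·37 − 23²:  R² = (529 + 2468) / 37 = 81
R = √81 = 9  ⇒  r_B = 9 − 4 = 5

rB=5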